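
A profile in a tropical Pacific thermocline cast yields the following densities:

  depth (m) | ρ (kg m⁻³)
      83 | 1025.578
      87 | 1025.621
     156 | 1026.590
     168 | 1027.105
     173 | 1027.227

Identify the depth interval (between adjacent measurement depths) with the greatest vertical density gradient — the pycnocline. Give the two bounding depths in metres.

156–168 m

Compute the density gradient over each adjacent pair:
  83–87 m: Δρ/Δz = 0.043/4 = 0.011 kg m⁻⁴
  87–156 m: Δρ/Δz = 0.969/69 = 0.014 kg m⁻⁴
  156–168 m: Δρ/Δz = 0.515/12 = 0.043 kg m⁻⁴
  168–173 m: Δρ/Δz = 0.122/5 = 0.024 kg m⁻⁴
The largest gradient is in the 156–168 m interval — the pycnocline.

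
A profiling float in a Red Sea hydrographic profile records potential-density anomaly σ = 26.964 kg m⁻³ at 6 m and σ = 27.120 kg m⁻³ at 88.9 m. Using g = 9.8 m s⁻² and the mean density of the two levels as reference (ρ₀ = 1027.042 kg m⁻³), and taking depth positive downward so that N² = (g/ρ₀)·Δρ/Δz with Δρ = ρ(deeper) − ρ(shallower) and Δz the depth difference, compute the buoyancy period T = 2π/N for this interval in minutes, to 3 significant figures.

24.7 min

Δρ = 1027.120 − 1026.964 = 0.156 kg m⁻³ over Δz = 88.9 − 6 = 82.9 m.
N² = (9.8/1027.042) × (0.156/82.9) = 1.7956 × 10⁻⁵ s⁻².
N = √(1.7956 × 10⁻⁵) = 4.2375 × 10⁻³ rad s⁻¹, so T = 2π/N = 1.4828 × 10³ s = 24.713 min ≈ 24.7 min.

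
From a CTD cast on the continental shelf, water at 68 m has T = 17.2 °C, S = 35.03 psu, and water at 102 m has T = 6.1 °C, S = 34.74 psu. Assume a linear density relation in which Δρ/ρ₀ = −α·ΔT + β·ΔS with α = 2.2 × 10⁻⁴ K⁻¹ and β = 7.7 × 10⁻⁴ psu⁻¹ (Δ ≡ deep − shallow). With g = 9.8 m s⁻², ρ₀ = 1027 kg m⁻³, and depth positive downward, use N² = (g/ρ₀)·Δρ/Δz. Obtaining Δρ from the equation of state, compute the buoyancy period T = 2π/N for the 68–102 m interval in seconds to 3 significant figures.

ΔT = -11.1 K, ΔS = -0.29 psu (deep − shallow).
Δρ/ρ₀ = −αΔT + βΔS = 2.442 × 10⁻³ − 2.233 × 10⁻⁴ = 2.2187 × 10⁻³, so Δρ ≈ 2.279 kg m⁻³.
N² = (g/ρ₀)·Δρ/Δz = g·(Δρ/ρ₀)/Δz = 9.8 × 2.2187 × 10⁻³ / 34 = 6.3951 × 10⁻⁴ s⁻².
N = √(6.3951 × 10⁻⁴) = 0.025289 rad s⁻¹ → T = 2π/N = 248.46 s ≈ 248 s.

248 s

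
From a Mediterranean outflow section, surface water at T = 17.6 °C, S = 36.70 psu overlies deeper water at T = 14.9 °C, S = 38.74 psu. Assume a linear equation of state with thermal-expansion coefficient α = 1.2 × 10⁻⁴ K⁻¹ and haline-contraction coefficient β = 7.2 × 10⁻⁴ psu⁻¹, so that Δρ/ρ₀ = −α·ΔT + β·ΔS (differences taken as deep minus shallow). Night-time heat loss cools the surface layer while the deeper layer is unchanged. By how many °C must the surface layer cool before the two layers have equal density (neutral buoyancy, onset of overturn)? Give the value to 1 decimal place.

Neutral buoyancy requires Δρ = 0, i.e. −α(T_deep − T_surf′) + β(S_deep − S_surf) = 0.
T_surf′ = T_deep − (β/α)·ΔS = 14.9 − (7.2 × 10⁻⁴/1.2 × 10⁻⁴)·(+2.04) = 2.660 °C.
Cooling required: 17.6 − (2.660) = 14.940 °C.

14.9 °C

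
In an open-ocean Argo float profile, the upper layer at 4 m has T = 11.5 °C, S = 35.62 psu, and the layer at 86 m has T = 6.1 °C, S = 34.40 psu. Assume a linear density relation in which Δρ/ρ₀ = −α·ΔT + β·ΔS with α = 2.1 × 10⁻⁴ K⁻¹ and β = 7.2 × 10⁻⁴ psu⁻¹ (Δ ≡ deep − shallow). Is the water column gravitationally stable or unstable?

stable

ΔT = 6.1 − 11.5 = -5.4 K and ΔS = 34.40 − 35.62 = -1.22 psu (deep − shallow).
−αΔT = 1.134 × 10⁻³; βΔS = -8.784 × 10⁻⁴; sum Δρ/ρ₀ = 2.556 × 10⁻⁴.
Δρ/ρ₀ > 0, so Δρ > 0: deeper water is denser → statically stable.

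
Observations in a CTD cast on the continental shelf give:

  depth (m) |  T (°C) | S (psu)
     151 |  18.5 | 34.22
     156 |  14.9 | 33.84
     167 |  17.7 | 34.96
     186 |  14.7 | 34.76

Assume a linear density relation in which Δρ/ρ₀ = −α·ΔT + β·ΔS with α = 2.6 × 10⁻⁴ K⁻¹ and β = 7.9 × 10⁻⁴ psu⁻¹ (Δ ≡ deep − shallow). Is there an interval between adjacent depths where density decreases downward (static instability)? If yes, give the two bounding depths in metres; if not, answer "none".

none

Evaluate Δρ/ρ₀ = −αΔT + βΔS across each adjacent pair:
  151–156 m: −αΔT+βΔS = −(2.6 × 10⁻⁴)(-3.6)+(7.9 × 10⁻⁴)(-0.38) = 6.4 × 10⁻⁴ → stable
  156–167 m: −αΔT+βΔS = −(2.6 × 10⁻⁴)(+2.8)+(7.9 × 10⁻⁴)(+1.12) = 1.6 × 10⁻⁴ → stable
  167–186 m: −αΔT+βΔS = −(2.6 × 10⁻⁴)(-3.0)+(7.9 × 10⁻⁴)(-0.20) = 6.2 × 10⁻⁴ → stable
Every interval has Δρ > 0: the column is stably stratified throughout.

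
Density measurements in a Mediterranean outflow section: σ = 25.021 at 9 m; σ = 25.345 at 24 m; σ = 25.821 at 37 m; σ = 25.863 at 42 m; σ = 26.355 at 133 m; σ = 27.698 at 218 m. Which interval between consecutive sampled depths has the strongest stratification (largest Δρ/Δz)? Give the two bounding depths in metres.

24–37 m

Compute the density gradient over each adjacent pair:
  9–24 m: Δρ/Δz = 0.324/15 = 0.022 kg m⁻⁴
  24–37 m: Δρ/Δz = 0.476/13 = 0.037 kg m⁻⁴
  37–42 m: Δρ/Δz = 0.042/5 = 8.4 × 10⁻³ kg m⁻⁴
  42–133 m: Δρ/Δz = 0.492/91 = 5.4 × 10⁻³ kg m⁻⁴
  133–218 m: Δρ/Δz = 1.343/85 = 0.016 kg m⁻⁴
The largest gradient is in the 24–37 m interval — the pycnocline.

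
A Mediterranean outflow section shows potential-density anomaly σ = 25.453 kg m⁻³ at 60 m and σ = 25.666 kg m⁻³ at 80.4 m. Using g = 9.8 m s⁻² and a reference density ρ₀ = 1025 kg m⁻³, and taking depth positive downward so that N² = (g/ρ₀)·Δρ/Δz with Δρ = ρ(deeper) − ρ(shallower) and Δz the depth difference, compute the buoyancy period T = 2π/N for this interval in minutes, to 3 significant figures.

Δρ = 1025.666 − 1025.453 = 0.213 kg m⁻³ over Δz = 80.4 − 60 = 20.4 m.
N² = (9.8/1025) × (0.213/20.4) = 9.9828 × 10⁻⁵ s⁻².
N = √(9.9828 × 10⁻⁵) = 9.9914 × 10⁻³ rad s⁻¹, so T = 2π/N = 628.86 s = 10.481 min ≈ 10.5 min.

10.5 min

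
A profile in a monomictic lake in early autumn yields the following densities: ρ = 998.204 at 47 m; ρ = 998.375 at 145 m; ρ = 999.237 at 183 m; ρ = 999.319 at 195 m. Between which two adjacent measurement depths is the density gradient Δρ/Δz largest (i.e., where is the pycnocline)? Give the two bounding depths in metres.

145–183 m

Compute the density gradient over each adjacent pair:
  47–145 m: Δρ/Δz = 0.171/98 = 1.7 × 10⁻³ kg m⁻⁴
  145–183 m: Δρ/Δz = 0.862/38 = 0.023 kg m⁻⁴
  183–195 m: Δρ/Δz = 0.082/12 = 6.8 × 10⁻³ kg m⁻⁴
The largest gradient is in the 145–183 m interval — the pycnocline.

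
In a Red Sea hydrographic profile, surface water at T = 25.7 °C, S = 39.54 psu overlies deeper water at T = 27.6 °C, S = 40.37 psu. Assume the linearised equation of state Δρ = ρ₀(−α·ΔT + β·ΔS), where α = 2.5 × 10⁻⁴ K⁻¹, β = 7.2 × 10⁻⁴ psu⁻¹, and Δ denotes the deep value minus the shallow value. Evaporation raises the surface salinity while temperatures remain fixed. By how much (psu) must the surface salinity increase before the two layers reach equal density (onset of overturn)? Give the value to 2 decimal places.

Neutral buoyancy requires −α(T_deep − T_surf) + β(S_deep − S_surf′) = 0.
S_surf′ = S_deep − (α/β)·ΔT = 40.37 − (2.5 × 10⁻⁴/7.2 × 10⁻⁴)·(+1.9) = 39.7103 psu.
Increase required: 39.7103 − 39.54 = 0.1703 psu.

0.17 psu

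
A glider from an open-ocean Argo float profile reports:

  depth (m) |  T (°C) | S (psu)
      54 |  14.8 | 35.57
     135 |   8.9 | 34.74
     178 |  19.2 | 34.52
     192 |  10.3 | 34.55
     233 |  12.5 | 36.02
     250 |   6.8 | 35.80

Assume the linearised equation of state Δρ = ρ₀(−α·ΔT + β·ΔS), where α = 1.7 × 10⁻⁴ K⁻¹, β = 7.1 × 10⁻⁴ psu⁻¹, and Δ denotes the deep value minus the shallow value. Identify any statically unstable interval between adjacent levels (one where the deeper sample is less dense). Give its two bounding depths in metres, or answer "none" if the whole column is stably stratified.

135–178 m

Evaluate Δρ/ρ₀ = −αΔT + βΔS across each adjacent pair:
  54–135 m: −αΔT+βΔS = −(1.7 × 10⁻⁴)(-5.9)+(7.1 × 10⁻⁴)(-0.83) = 4.1 × 10⁻⁴ → stable
  135–178 m: −αΔT+βΔS = −(1.7 × 10⁻⁴)(+10.3)+(7.1 × 10⁻⁴)(-0.22) = -1.9 × 10⁻³ → UNSTABLE
  178–192 m: −αΔT+βΔS = −(1.7 × 10⁻⁴)(-8.9)+(7.1 × 10⁻⁴)(+0.03) = 1.5 × 10⁻³ → stable
  192–233 m: −αΔT+βΔS = −(1.7 × 10⁻⁴)(+2.2)+(7.1 × 10⁻⁴)(+1.47) = 6.7 × 10⁻⁴ → stable
  233–250 m: −αΔT+βΔS = −(1.7 × 10⁻⁴)(-5.7)+(7.1 × 10⁻⁴)(-0.22) = 8.1 × 10⁻⁴ → stable
The 135–178 m interval has Δρ < 0: lighter water underlies denser water.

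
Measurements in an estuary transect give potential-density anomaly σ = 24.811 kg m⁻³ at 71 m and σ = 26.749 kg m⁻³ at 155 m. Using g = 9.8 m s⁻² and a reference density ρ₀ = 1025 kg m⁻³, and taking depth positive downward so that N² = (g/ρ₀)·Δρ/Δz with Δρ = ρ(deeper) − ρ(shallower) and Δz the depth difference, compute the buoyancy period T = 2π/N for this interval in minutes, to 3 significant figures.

Δρ = 1026.749 − 1024.811 = 1.938 kg m⁻³ over Δz = 155 − 71 = 84 m.
N² = (9.8/1025) × (1.938/84) = 2.2059 × 10⁻⁴ s⁻².
N = √(2.2059 × 10⁻⁴) = 0.014852 rad s⁻¹, so T = 2π/N = 423.05 s = 7.0508 min ≈ 7.05 min.

7.05 min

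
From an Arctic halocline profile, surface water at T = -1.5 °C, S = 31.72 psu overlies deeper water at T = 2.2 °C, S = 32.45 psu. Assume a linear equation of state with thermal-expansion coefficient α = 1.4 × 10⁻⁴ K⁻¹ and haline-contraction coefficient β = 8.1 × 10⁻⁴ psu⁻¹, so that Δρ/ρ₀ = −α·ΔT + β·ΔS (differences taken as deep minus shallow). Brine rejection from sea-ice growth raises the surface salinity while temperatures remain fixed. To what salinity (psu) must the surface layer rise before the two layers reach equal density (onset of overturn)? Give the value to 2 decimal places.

31.81 psu

Neutral buoyancy requires −α(T_deep − T_surf) + β(S_deep − S_surf′) = 0.
S_surf′ = S_deep − (α/β)·ΔT = 32.45 − (1.4 × 10⁻⁴/8.1 × 10⁻⁴)·(+3.7) = 31.8105 psu.
Increase required: 31.8105 − 31.72 = 0.0905 psu.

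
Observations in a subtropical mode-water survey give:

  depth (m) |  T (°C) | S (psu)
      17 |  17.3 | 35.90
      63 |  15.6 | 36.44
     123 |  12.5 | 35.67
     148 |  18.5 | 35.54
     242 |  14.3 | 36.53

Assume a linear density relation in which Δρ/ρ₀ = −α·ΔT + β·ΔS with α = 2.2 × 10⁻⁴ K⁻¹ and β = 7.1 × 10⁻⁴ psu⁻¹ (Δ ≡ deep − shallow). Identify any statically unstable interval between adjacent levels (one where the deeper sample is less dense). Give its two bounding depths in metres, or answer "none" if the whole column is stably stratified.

123–148 m

Evaluate Δρ/ρ₀ = −αΔT + βΔS across each adjacent pair:
  17–63 m: −αΔT+βΔS = −(2.2 × 10⁻⁴)(-1.7)+(7.1 × 10⁻⁴)(+0.54) = 7.6 × 10⁻⁴ → stable
  63–123 m: −αΔT+βΔS = −(2.2 × 10⁻⁴)(-3.1)+(7.1 × 10⁻⁴)(-0.77) = 1.4 × 10⁻⁴ → stable
  123–148 m: −αΔT+βΔS = −(2.2 × 10⁻⁴)(+6.0)+(7.1 × 10⁻⁴)(-0.13) = -1.4 × 10⁻³ → UNSTABLE
  148–242 m: −αΔT+βΔS = −(2.2 × 10⁻⁴)(-4.2)+(7.1 × 10⁻⁴)(+0.99) = 1.6 × 10⁻³ → stable
The 123–148 m interval has Δρ < 0: lighter water underlies denser water.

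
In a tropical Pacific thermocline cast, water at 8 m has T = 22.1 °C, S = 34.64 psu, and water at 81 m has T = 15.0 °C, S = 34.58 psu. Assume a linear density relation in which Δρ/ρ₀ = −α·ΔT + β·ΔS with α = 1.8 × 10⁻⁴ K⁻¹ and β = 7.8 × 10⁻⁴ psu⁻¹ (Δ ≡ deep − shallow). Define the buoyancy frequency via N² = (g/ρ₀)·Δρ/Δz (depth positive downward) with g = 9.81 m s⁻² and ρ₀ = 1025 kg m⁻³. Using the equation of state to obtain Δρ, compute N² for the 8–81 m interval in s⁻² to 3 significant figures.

1.65 × 10⁻⁴ s⁻²

ΔT = -7.1 K, ΔS = -0.06 psu (deep − shallow).
Δρ/ρ₀ = −αΔT + βΔS = 1.278 × 10⁻³ − 4.68 × 10⁻⁵ = 1.2312 × 10⁻³, so Δρ ≈ 1.262 kg m⁻³.
N² = (g/ρ₀)·Δρ/Δz = g·(Δρ/ρ₀)/Δz = 9.81 × 1.2312 × 10⁻³ / 73 = 1.6545 × 10⁻⁴ s⁻² ≈ 1.65 × 10⁻⁴ s⁻².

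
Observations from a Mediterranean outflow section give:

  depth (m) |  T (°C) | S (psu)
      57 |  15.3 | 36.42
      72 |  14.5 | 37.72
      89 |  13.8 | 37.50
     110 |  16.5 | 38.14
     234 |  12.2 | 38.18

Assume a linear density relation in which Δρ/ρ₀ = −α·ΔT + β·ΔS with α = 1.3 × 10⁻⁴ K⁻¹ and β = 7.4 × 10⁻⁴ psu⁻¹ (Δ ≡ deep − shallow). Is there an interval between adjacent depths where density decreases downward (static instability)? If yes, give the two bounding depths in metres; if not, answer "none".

Evaluate Δρ/ρ₀ = −αΔT + βΔS across each adjacent pair:
  57–72 m: −αΔT+βΔS = −(1.3 × 10⁻⁴)(-0.8)+(7.4 × 10⁻⁴)(+1.30) = 1.1 × 10⁻³ → stable
  72–89 m: −αΔT+βΔS = −(1.3 × 10⁻⁴)(-0.7)+(7.4 × 10⁻⁴)(-0.22) = -7.2 × 10⁻⁵ → UNSTABLE
  89–110 m: −αΔT+βΔS = −(1.3 × 10⁻⁴)(+2.7)+(7.4 × 10⁻⁴)(+0.64) = 1.2 × 10⁻⁴ → stable
  110–234 m: −αΔT+βΔS = −(1.3 × 10⁻⁴)(-4.3)+(7.4 × 10⁻⁴)(+0.04) = 5.9 × 10⁻⁴ → stable
The 72–89 m interval has Δρ < 0: lighter water underlies denser water.

72–89 m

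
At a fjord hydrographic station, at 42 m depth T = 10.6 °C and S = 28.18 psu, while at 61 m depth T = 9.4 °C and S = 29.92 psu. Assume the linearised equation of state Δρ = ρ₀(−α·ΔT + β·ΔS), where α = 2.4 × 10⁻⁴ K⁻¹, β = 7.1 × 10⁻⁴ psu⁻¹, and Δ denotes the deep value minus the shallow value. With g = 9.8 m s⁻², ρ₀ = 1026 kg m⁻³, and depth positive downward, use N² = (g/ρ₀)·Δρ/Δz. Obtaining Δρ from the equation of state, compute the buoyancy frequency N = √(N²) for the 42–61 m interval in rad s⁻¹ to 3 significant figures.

ΔT = -1.2 K, ΔS = +1.74 psu (deep − shallow).
Δρ/ρ₀ = −αΔT + βΔS = 2.88 × 10⁻⁴ + 1.2354 × 10⁻³ = 1.5234 × 10⁻³, so Δρ ≈ 1.563 kg m⁻³.
N² = (g/ρ₀)·Δρ/Δz = g·(Δρ/ρ₀)/Δz = 9.8 × 1.5234 × 10⁻³ / 19 = 7.8575 × 10⁻⁴ s⁻².
N = √(7.8575 × 10⁻⁴) = 0.028031 rad s⁻¹ ≈ 0.0280 rad s⁻¹.

0.0280 rad s⁻¹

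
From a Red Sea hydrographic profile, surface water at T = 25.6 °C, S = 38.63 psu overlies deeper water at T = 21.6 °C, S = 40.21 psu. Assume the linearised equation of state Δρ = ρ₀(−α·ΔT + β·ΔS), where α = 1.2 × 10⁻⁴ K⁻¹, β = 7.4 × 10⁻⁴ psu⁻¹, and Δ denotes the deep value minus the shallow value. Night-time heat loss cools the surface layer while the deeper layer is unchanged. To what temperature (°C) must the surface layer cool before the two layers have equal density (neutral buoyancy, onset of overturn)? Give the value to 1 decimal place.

Neutral buoyancy requires Δρ = 0, i.e. −α(T_deep − T_surf′) + β(S_deep − S_surf) = 0.
T_surf′ = T_deep − (β/α)·ΔS = 21.6 − (7.4 × 10⁻⁴/1.2 × 10⁻⁴)·(+1.58) = 11.857 °C.
Cooling required: 25.6 − (11.857) = 13.743 °C.

11.9 °C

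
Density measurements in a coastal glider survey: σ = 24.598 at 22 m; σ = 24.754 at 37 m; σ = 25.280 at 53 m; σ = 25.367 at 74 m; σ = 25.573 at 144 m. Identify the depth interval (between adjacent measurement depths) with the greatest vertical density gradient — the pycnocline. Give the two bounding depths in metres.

37–53 m

Compute the density gradient over each adjacent pair:
  22–37 m: Δρ/Δz = 0.156/15 = 0.010 kg m⁻⁴
  37–53 m: Δρ/Δz = 0.526/16 = 0.033 kg m⁻⁴
  53–74 m: Δρ/Δz = 0.087/21 = 4.1 × 10⁻³ kg m⁻⁴
  74–144 m: Δρ/Δz = 0.206/70 = 2.9 × 10⁻³ kg m⁻⁴
The largest gradient is in the 37–53 m interval — the pycnocline.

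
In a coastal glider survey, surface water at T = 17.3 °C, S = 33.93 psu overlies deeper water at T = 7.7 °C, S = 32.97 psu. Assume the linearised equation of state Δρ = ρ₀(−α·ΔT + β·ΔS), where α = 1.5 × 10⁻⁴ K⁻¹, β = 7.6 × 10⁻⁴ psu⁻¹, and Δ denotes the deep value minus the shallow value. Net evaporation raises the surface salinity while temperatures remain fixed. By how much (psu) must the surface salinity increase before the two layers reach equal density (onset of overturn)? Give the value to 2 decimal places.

0.93 psu

Neutral buoyancy requires −α(T_deep − T_surf) + β(S_deep − S_surf′) = 0.
S_surf′ = S_deep − (α/β)·ΔT = 32.97 − (1.5 × 10⁻⁴/7.6 × 10⁻⁴)·(-9.6) = 34.8647 psu.
Increase required: 34.8647 − 33.93 = 0.9347 psu.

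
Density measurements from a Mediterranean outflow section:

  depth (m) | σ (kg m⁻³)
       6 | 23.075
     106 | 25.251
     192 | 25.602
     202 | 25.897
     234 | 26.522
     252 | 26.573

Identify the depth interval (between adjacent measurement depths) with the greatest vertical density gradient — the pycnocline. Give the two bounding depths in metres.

Compute the density gradient over each adjacent pair:
  6–106 m: Δρ/Δz = 2.176/100 = 0.022 kg m⁻⁴
  106–192 m: Δρ/Δz = 0.351/86 = 4.1 × 10⁻³ kg m⁻⁴
  192–202 m: Δρ/Δz = 0.295/10 = 0.029 kg m⁻⁴
  202–234 m: Δρ/Δz = 0.625/32 = 0.020 kg m⁻⁴
  234–252 m: Δρ/Δz = 0.051/18 = 2.8 × 10⁻³ kg m⁻⁴
The largest gradient is in the 192–202 m interval — the pycnocline.

192–202 m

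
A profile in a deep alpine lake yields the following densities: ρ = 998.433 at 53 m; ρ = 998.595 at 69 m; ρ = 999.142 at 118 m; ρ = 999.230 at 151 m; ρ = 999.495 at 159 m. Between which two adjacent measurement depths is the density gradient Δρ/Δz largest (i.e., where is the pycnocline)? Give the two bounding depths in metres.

151–159 m

Compute the density gradient over each adjacent pair:
  53–69 m: Δρ/Δz = 0.162/16 = 0.010 kg m⁻⁴
  69–118 m: Δρ/Δz = 0.547/49 = 0.011 kg m⁻⁴
  118–151 m: Δρ/Δz = 0.088/33 = 2.7 × 10⁻³ kg m⁻⁴
  151–159 m: Δρ/Δz = 0.265/8 = 0.033 kg m⁻⁴
The largest gradient is in the 151–159 m interval — the pycnocline.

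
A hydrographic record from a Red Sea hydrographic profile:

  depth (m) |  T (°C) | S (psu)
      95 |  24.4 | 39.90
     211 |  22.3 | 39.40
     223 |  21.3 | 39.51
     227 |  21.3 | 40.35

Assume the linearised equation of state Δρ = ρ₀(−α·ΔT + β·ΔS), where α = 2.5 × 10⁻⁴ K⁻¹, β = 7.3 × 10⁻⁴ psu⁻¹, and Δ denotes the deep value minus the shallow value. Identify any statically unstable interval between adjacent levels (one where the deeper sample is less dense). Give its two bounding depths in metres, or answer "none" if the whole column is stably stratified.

Evaluate Δρ/ρ₀ = −αΔT + βΔS across each adjacent pair:
  95–211 m: −αΔT+βΔS = −(2.5 × 10⁻⁴)(-2.1)+(7.3 × 10⁻⁴)(-0.50) = 1.6 × 10⁻⁴ → stable
  211–223 m: −αΔT+βΔS = −(2.5 × 10⁻⁴)(-1.0)+(7.3 × 10⁻⁴)(+0.11) = 3.3 × 10⁻⁴ → stable
  223–227 m: −αΔT+βΔS = −(2.5 × 10⁻⁴)(+0.0)+(7.3 × 10⁻⁴)(+0.84) = 6.1 × 10⁻⁴ → stable
Every interval has Δρ > 0: the column is stably stratified throughout.

none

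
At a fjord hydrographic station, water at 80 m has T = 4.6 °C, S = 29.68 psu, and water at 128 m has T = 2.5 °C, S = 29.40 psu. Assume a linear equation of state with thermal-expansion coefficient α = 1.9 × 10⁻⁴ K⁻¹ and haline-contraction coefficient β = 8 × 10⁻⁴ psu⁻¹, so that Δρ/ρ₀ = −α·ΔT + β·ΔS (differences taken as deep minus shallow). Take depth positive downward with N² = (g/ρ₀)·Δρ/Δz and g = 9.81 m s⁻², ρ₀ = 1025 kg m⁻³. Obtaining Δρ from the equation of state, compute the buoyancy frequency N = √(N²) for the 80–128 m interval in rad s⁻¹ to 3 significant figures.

ΔT = -2.1 K, ΔS = -0.28 psu (deep − shallow).
Δρ/ρ₀ = −αΔT + βΔS = 3.99 × 10⁻⁴ − 2.24 × 10⁻⁴ = 1.75 × 10⁻⁴, so Δρ ≈ 0.1794 kg m⁻³.
N² = (g/ρ₀)·Δρ/Δz = g·(Δρ/ρ₀)/Δz = 9.81 × 1.75 × 10⁻⁴ / 48 = 3.5766 × 10⁻⁵ s⁻².
N = √(3.5766 × 10⁻⁵) = 5.9805 × 10⁻³ rad s⁻¹ ≈ 5.98 × 10⁻³ rad s⁻¹.

5.98 × 10⁻³ rad s⁻¹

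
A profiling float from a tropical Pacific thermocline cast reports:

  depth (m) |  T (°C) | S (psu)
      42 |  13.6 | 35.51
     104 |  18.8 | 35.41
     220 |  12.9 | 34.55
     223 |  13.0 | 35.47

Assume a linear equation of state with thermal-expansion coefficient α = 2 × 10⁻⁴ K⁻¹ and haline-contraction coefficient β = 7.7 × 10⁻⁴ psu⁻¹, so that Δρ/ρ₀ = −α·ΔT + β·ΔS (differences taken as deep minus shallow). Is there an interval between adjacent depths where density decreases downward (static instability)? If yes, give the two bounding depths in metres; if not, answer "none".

42–104 m

Evaluate Δρ/ρ₀ = −αΔT + βΔS across each adjacent pair:
  42–104 m: −αΔT+βΔS = −(2 × 10⁻⁴)(+5.2)+(7.7 × 10⁻⁴)(-0.10) = -1.1 × 10⁻³ → UNSTABLE
  104–220 m: −αΔT+βΔS = −(2 × 10⁻⁴)(-5.9)+(7.7 × 10⁻⁴)(-0.86) = 5.2 × 10⁻⁴ → stable
  220–223 m: −αΔT+βΔS = −(2 × 10⁻⁴)(+0.1)+(7.7 × 10⁻⁴)(+0.92) = 6.9 × 10⁻⁴ → stable
The 42–104 m interval has Δρ < 0: lighter water underlies denser water.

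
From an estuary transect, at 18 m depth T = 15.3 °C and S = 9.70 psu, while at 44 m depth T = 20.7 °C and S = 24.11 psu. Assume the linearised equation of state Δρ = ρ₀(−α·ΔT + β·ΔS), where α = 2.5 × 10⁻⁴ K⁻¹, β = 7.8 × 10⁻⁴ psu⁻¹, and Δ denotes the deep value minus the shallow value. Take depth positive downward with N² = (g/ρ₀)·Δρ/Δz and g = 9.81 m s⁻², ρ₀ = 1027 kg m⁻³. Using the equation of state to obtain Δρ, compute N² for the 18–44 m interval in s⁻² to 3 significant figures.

3.73 × 10⁻³ s⁻²

ΔT = +5.4 K, ΔS = +14.41 psu (deep − shallow).
Δρ/ρ₀ = −αΔT + βΔS = -1.35 × 10⁻³ + 0.0112398 = 9.8898 × 10⁻³, so Δρ ≈ 10.16 kg m⁻³.
N² = (g/ρ₀)·Δρ/Δz = g·(Δρ/ρ₀)/Δz = 9.81 × 9.8898 × 10⁻³ / 26 = 3.7315 × 10⁻³ s⁻² ≈ 3.73 × 10⁻³ s⁻².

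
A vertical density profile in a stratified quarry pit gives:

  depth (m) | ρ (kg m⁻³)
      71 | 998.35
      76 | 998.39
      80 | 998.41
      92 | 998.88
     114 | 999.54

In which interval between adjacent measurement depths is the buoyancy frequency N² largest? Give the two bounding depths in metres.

80–92 m

Compute the density gradient over each adjacent pair:
  71–76 m: Δρ/Δz = 0.04/5 = 8.0 × 10⁻³ kg m⁻⁴
  76–80 m: Δρ/Δz = 0.02/4 = 5.0 × 10⁻³ kg m⁻⁴
  80–92 m: Δρ/Δz = 0.47/12 = 0.039 kg m⁻⁴
  92–114 m: Δρ/Δz = 0.66/22 = 0.030 kg m⁻⁴
The largest gradient is in the 80–92 m interval — the pycnocline.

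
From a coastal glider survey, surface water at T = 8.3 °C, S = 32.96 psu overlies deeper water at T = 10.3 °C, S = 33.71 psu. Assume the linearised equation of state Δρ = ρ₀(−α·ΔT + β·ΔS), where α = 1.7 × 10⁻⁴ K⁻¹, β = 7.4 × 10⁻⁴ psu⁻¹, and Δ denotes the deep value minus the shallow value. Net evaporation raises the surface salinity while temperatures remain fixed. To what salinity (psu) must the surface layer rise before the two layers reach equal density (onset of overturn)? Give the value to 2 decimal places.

Neutral buoyancy requires −α(T_deep − T_surf) + β(S_deep − S_surf′) = 0.
S_surf′ = S_deep − (α/β)·ΔT = 33.71 − (1.7 × 10⁻⁴/7.4 × 10⁻⁴)·(+2.0) = 33.2505 psu.
Increase required: 33.2505 − 32.96 = 0.2905 psu.

33.25 psu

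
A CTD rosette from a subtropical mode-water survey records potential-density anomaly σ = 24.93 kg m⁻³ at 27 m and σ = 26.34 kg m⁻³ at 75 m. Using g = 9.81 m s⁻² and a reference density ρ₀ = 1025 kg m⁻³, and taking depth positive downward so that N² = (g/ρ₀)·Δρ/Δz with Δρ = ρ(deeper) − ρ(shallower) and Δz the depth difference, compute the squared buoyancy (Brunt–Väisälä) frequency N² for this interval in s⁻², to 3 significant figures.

Δρ = 1026.34 − 1024.93 = 1.41 kg m⁻³ over Δz = 75 − 27 = 48 m.
N² = (9.81/1025) × (1.41/48) = 2.8114 × 10⁻⁴ s⁻² ≈ 2.81 × 10⁻⁴ s⁻².
A positive N² confirms static stability across the interval.

2.81 × 10⁻⁴ s⁻²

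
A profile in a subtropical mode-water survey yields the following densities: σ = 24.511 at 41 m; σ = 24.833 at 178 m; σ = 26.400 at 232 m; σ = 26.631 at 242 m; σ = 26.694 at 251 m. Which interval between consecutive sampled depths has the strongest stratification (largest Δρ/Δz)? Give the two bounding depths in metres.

Compute the density gradient over each adjacent pair:
  41–178 m: Δρ/Δz = 0.322/137 = 2.4 × 10⁻³ kg m⁻⁴
  178–232 m: Δρ/Δz = 1.567/54 = 0.029 kg m⁻⁴
  232–242 m: Δρ/Δz = 0.231/10 = 0.023 kg m⁻⁴
  242–251 m: Δρ/Δz = 0.063/9 = 7.0 × 10⁻³ kg m⁻⁴
The largest gradient is in the 178–232 m interval — the pycnocline.

178–232 m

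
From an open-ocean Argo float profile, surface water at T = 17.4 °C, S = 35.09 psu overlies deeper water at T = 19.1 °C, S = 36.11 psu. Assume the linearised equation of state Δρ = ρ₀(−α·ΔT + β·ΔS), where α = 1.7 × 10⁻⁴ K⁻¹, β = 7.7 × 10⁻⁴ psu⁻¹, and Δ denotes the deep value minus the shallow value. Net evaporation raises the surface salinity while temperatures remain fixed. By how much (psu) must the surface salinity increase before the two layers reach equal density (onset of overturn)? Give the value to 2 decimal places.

Neutral buoyancy requires −α(T_deep − T_surf) + β(S_deep − S_surf′) = 0.
S_surf′ = S_deep − (α/β)·ΔT = 36.11 − (1.7 × 10⁻⁴/7.7 × 10⁻⁴)·(+1.7) = 35.7347 psu.
Increase required: 35.7347 − 35.09 = 0.6447 psu.

0.64 psu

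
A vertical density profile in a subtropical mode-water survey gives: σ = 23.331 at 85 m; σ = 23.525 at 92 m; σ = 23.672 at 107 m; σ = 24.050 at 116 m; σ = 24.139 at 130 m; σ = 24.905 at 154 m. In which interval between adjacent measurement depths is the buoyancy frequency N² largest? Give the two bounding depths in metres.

107–116 m

Compute the density gradient over each adjacent pair:
  85–92 m: Δρ/Δz = 0.194/7 = 0.028 kg m⁻⁴
  92–107 m: Δρ/Δz = 0.147/15 = 9.8 × 10⁻³ kg m⁻⁴
  107–116 m: Δρ/Δz = 0.378/9 = 0.042 kg m⁻⁴
  116–130 m: Δρ/Δz = 0.089/14 = 6.4 × 10⁻³ kg m⁻⁴
  130–154 m: Δρ/Δz = 0.766/24 = 0.032 kg m⁻⁴
The largest gradient is in the 107–116 m interval — the pycnocline.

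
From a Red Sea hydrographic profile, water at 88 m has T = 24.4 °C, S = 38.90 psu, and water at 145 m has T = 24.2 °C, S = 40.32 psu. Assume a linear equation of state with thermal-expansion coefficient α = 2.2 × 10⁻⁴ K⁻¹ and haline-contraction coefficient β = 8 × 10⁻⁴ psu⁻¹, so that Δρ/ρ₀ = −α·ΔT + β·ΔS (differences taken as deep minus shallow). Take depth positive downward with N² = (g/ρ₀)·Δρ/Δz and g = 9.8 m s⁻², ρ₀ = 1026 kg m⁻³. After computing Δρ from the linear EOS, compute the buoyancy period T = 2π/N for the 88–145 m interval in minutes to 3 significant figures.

ΔT = -0.2 K, ΔS = +1.42 psu (deep − shallow).
Δρ/ρ₀ = −αΔT + βΔS = 4.40 × 10⁻⁵ + 1.136 × 10⁻³ = 1.18 × 10⁻³, so Δρ ≈ 1.211 kg m⁻³.
N² = (g/ρ₀)·Δρ/Δz = g·(Δρ/ρ₀)/Δz = 9.8 × 1.18 × 10⁻³ / 57 = 2.0288 × 10⁻⁴ s⁻².
N = √(2.0288 × 10⁻⁴) = 0.014244 rad s⁻¹ → T = 2π/N = 441.11 s = 7.3518 min ≈ 7.35 min.

7.35 min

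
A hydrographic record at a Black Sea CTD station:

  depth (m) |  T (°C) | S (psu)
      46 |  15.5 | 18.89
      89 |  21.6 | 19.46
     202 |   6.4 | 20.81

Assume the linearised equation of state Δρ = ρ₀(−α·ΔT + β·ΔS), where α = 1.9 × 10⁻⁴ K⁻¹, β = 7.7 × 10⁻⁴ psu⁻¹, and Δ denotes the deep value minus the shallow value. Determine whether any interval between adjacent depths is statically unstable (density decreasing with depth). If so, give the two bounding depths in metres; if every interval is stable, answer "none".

Evaluate Δρ/ρ₀ = −αΔT + βΔS across each adjacent pair:
  46–89 m: −αΔT+βΔS = −(1.9 × 10⁻⁴)(+6.1)+(7.7 × 10⁻⁴)(+0.57) = -7.2 × 10⁻⁴ → UNSTABLE
  89–202 m: −αΔT+βΔS = −(1.9 × 10⁻⁴)(-15.2)+(7.7 × 10⁻⁴)(+1.35) = 3.9 × 10⁻³ → stable
The 46–89 m interval has Δρ < 0: lighter water underlies denser water.

46–89 m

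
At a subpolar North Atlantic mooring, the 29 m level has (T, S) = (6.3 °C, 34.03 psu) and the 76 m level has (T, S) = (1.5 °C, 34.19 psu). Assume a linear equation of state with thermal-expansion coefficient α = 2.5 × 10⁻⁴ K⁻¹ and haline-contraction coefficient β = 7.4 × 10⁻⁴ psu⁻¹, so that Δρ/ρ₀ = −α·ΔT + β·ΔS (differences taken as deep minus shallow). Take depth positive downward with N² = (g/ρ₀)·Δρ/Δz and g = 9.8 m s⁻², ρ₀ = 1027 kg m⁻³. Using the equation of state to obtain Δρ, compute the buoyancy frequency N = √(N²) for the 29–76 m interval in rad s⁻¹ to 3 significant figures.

0.0166 rad s⁻¹

ΔT = -4.8 K, ΔS = +0.16 psu (deep − shallow).
Δρ/ρ₀ = −αΔT + βΔS = 1.20 × 10⁻³ + 1.184 × 10⁻⁴ = 1.3184 × 10⁻³, so Δρ ≈ 1.354 kg m⁻³.
N² = (g/ρ₀)·Δρ/Δz = g·(Δρ/ρ₀)/Δz = 9.8 × 1.3184 × 10⁻³ / 47 = 2.7490 × 10⁻⁴ s⁻².
N = √(2.7490 × 10⁻⁴) = 0.016580 rad s⁻¹ ≈ 0.0166 rad s⁻¹.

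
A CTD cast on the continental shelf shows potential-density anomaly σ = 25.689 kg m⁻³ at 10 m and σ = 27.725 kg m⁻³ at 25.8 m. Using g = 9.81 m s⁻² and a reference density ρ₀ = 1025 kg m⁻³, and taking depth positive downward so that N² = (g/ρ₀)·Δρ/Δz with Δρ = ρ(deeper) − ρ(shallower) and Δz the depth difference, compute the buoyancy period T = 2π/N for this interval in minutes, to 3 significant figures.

Δρ = 1027.725 − 1025.689 = 2.036 kg m⁻³ over Δz = 25.8 − 10 = 15.8 m.
N² = (9.81/1025) × (2.036/15.8) = 1.2333 × 10⁻³ s⁻².
N = √(1.2333 × 10⁻³) = 0.035118 rad s⁻¹, so T = 2π/N = 178.92 s = 2.9820 min ≈ 2.98 min.

2.98 min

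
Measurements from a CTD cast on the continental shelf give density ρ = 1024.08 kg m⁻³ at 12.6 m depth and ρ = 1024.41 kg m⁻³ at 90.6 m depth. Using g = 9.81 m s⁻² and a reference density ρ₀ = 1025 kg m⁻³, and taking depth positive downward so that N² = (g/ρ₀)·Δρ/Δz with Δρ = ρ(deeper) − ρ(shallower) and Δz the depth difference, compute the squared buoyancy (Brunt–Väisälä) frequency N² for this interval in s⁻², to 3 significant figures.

Δρ = 1024.41 − 1024.08 = 0.33 kg m⁻³ over Δz = 90.6 − 12.6 = 78 m.
N² = (9.81/1025) × (0.33/78) = 4.0492 × 10⁻⁵ s⁻² ≈ 4.05 × 10⁻⁵ s⁻².

4.05 × 10⁻⁵ s⁻²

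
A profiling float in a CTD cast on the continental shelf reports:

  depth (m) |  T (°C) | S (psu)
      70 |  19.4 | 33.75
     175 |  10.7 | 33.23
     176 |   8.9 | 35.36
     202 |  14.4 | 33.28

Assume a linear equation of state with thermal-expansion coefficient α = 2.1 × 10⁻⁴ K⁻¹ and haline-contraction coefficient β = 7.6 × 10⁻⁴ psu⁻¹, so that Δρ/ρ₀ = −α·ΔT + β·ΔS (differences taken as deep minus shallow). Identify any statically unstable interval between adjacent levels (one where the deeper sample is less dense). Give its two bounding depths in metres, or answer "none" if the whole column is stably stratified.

176–202 m

Evaluate Δρ/ρ₀ = −αΔT + βΔS across each adjacent pair:
  70–175 m: −αΔT+βΔS = −(2.1 × 10⁻⁴)(-8.7)+(7.6 × 10⁻⁴)(-0.52) = 1.4 × 10⁻³ → stable
  175–176 m: −αΔT+βΔS = −(2.1 × 10⁻⁴)(-1.8)+(7.6 × 10⁻⁴)(+2.13) = 2.0 × 10⁻³ → stable
  176–202 m: −αΔT+βΔS = −(2.1 × 10⁻⁴)(+5.5)+(7.6 × 10⁻⁴)(-2.08) = -2.7 × 10⁻³ → UNSTABLE
The 176–202 m interval has Δρ < 0: lighter water underlies denser water.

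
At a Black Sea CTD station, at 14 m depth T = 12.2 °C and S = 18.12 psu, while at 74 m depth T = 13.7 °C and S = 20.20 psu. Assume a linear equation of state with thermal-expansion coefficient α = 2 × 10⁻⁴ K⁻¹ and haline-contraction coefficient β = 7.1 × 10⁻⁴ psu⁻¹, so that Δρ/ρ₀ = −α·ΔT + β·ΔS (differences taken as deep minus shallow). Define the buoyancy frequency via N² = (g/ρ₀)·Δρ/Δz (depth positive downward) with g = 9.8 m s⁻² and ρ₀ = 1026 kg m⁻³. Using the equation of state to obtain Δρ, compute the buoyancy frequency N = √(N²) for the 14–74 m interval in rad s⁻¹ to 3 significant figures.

ΔT = +1.5 K, ΔS = +2.08 psu (deep − shallow).
Δρ/ρ₀ = −αΔT + βΔS = -3.00 × 10⁻⁴ + 1.4768 × 10⁻³ = 1.1768 × 10⁻³, so Δρ ≈ 1.207 kg m⁻³.
N² = (g/ρ₀)·Δρ/Δz = g·(Δρ/ρ₀)/Δz = 9.8 × 1.1768 × 10⁻³ / 60 = 1.9221 × 10⁻⁴ s⁻².
N = √(1.9221 × 10⁻⁴) = 0.013864 rad s⁻¹ ≈ 0.0139 rad s⁻¹.

0.0139 rad s⁻¹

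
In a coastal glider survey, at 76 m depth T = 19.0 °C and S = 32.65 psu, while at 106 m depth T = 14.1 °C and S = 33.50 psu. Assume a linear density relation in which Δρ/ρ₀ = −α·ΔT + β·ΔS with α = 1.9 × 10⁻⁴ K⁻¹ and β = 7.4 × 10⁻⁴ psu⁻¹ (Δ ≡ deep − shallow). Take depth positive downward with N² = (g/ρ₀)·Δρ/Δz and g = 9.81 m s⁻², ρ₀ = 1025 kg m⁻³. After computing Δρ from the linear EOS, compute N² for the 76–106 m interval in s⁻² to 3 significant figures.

5.10 × 10⁻⁴ s⁻²

ΔT = -4.9 K, ΔS = +0.85 psu (deep − shallow).
Δρ/ρ₀ = −αΔT + βΔS = 9.31 × 10⁻⁴ + 6.29 × 10⁻⁴ = 1.56 × 10⁻³, so Δρ ≈ 1.599 kg m⁻³.
N² = (g/ρ₀)·Δρ/Δz = g·(Δρ/ρ₀)/Δz = 9.81 × 1.56 × 10⁻³ / 30 = 5.1012 × 10⁻⁴ s⁻² ≈ 5.10 × 10⁻⁴ s⁻².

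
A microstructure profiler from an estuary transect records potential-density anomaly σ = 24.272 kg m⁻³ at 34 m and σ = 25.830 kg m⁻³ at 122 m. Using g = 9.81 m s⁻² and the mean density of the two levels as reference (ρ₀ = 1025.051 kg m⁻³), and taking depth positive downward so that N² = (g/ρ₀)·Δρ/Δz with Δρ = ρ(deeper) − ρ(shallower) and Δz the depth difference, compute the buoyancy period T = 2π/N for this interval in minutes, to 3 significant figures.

Δρ = 1025.830 − 1024.272 = 1.558 kg m⁻³ over Δz = 122 − 34 = 88 m.
N² = (9.81/1025.051) × (1.558/88) = 1.6944 × 10⁻⁴ s⁻².
N = √(1.6944 × 10⁻⁴) = 0.013017 rad s⁻¹, so T = 2π/N = 482.69 s = 8.0448 min ≈ 8.04 min.
A positive N² confirms static stability across the interval.

8.04 min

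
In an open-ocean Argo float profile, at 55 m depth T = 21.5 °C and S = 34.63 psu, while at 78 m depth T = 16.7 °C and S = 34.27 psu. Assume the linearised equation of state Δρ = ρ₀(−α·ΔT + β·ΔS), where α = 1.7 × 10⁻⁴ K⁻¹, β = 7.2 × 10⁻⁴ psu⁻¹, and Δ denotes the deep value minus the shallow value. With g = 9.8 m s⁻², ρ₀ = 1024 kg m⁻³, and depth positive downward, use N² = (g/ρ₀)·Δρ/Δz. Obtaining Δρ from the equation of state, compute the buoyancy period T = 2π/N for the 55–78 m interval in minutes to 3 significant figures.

ΔT = -4.8 K, ΔS = -0.36 psu (deep − shallow).
Δρ/ρ₀ = −αΔT + βΔS = 8.16 × 10⁻⁴ − 2.592 × 10⁻⁴ = 5.568 × 10⁻⁴, so Δρ ≈ 0.5702 kg m⁻³.
N² = (g/ρ₀)·Δρ/Δz = g·(Δρ/ρ₀)/Δz = 9.8 × 5.568 × 10⁻⁴ / 23 = 2.3725 × 10⁻⁴ s⁻².
N = √(2.3725 × 10⁻⁴) = 0.015403 rad s⁻¹ → T = 2π/N = 407.92 s = 6.7987 min ≈ 6.80 min.

6.80 min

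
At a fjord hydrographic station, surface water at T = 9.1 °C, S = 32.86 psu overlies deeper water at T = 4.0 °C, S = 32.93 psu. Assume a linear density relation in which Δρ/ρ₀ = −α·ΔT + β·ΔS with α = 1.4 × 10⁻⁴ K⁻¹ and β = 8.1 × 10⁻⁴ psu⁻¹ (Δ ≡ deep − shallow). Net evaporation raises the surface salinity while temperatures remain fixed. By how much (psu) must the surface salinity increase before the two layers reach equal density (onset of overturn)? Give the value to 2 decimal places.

0.95 psu

Neutral buoyancy requires −α(T_deep − T_surf) + β(S_deep − S_surf′) = 0.
S_surf′ = S_deep − (α/β)·ΔT = 32.93 − (1.4 × 10⁻⁴/8.1 × 10⁻⁴)·(-5.1) = 33.8115 psu.
Increase required: 33.8115 − 32.86 = 0.9515 psu.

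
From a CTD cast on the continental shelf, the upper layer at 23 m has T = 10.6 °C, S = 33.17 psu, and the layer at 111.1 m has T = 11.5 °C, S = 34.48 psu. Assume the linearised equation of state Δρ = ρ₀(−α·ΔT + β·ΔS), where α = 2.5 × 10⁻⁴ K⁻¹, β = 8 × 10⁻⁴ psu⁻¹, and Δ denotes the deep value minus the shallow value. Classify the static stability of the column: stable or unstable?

ΔT = 11.5 − 10.6 = +0.9 K and ΔS = 34.48 − 33.17 = +1.31 psu (deep − shallow).
−αΔT = -2.25 × 10⁻⁴; βΔS = 1.048 × 10⁻³; sum Δρ/ρ₀ = 8.23 × 10⁻⁴.
Δρ/ρ₀ > 0, so Δρ > 0: deeper water is denser → statically stable.

stable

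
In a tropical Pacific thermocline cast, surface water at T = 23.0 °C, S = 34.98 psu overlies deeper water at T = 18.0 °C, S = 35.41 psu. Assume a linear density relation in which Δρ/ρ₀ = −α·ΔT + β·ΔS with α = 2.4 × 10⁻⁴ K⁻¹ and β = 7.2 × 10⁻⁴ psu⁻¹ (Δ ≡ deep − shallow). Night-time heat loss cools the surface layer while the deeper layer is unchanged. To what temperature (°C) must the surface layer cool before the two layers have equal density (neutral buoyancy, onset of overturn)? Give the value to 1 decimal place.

Neutral buoyancy requires Δρ = 0, i.e. −α(T_deep − T_surf′) + β(S_deep − S_surf) = 0.
T_surf′ = T_deep − (β/α)·ΔS = 18.0 − (7.2 × 10⁻⁴/2.4 × 10⁻⁴)·(+0.43) = 16.710 °C.
Cooling required: 23.0 − (16.710) = 6.290 °C.

16.7 °C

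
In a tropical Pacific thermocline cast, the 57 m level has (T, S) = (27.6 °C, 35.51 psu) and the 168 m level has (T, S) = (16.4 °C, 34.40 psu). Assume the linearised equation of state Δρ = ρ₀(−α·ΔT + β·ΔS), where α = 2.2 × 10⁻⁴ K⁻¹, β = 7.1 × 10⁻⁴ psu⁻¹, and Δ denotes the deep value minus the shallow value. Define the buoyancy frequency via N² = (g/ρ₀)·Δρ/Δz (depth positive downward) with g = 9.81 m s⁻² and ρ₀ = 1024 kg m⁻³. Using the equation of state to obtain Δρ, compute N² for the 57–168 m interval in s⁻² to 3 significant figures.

1.48 × 10⁻⁴ s⁻²

ΔT = -11.2 K, ΔS = -1.11 psu (deep − shallow).
Δρ/ρ₀ = −αΔT + βΔS = 2.464 × 10⁻³ − 7.881 × 10⁻⁴ = 1.6759 × 10⁻³, so Δρ ≈ 1.716 kg m⁻³.
N² = (g/ρ₀)·Δρ/Δz = g·(Δρ/ρ₀)/Δz = 9.81 × 1.6759 × 10⁻³ / 111 = 1.4811 × 10⁻⁴ s⁻² ≈ 1.48 × 10⁻⁴ s⁻².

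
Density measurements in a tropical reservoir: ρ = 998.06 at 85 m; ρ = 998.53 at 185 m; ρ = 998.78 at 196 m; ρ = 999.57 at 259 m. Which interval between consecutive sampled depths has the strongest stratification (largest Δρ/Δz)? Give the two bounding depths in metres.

185–196 m

Compute the density gradient over each adjacent pair:
  85–185 m: Δρ/Δz = 0.47/100 = 4.7 × 10⁻³ kg m⁻⁴
  185–196 m: Δρ/Δz = 0.25/11 = 0.023 kg m⁻⁴
  196–259 m: Δρ/Δz = 0.79/63 = 0.013 kg m⁻⁴
The largest gradient is in the 185–196 m interval — the pycnocline.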